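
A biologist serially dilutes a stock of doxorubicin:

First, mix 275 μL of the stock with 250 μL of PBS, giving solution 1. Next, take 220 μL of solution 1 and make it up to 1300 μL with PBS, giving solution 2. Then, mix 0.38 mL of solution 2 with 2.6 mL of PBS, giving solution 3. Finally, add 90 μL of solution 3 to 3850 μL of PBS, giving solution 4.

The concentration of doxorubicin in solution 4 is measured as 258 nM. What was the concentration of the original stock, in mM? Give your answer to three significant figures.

Step 1: 275 μL + 250 μL = 525 μL total → factor 525/275 = 1.9091
Step 2: 220 μL brought to 1300 μL → factor 1300/220 = 5.9091
Step 3: 0.38 mL + 2.6 mL = 2.98 mL total → factor 2.98/0.38 = 7.8421
Step 4: 90 μL + 3850 μL = 3940 μL total → factor 3940/90 = 43.778
Overall dilution factor = 1.9091 × 5.9091 × 7.8421 × 43.778 = 3872.9
Stock = 258 nM × 3872.9 = 9.992 × 10^5 nM = 0.999 mM

0.999 mM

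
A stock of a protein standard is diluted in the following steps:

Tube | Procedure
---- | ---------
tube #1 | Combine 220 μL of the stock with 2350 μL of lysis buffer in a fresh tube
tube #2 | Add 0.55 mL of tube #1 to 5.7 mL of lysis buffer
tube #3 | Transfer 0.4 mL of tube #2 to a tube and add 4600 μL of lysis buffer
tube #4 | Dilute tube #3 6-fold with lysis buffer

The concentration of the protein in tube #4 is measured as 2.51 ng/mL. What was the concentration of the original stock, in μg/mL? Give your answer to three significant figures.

Step 1: 220 μL + 2350 μL = 2570 μL total → factor 2570/220 = 11.682
Step 2: 0.55 mL + 5.7 mL = 6.25 mL total → factor 6.25/0.55 = 11.364
Step 3: 0.4 mL + 4600 μL = 5 mL total → factor 5/0.4 = 12.5
Step 4: 6-fold → factor 6
Overall dilution factor = 11.682 × 11.364 × 12.5 × 6 = 9956.1
Stock = 2.51 ng/mL × 9956.1 = 2.499 × 10^4 ng/mL = 25.0 μg/mL

25.0 μg/mL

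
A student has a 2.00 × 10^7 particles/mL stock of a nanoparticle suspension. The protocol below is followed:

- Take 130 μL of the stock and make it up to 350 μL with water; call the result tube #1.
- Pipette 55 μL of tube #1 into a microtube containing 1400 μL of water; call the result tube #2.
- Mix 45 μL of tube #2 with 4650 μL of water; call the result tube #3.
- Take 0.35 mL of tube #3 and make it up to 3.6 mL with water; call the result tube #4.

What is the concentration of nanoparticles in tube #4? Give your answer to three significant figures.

Step 1: 130 μL brought to 350 μL → factor 350/130 = 2.6923
Step 2: 55 μL + 1400 μL = 1455 μL total → factor 1455/55 = 26.455
Step 3: 45 μL + 4650 μL = 4695 μL total → factor 4695/45 = 104.33
Step 4: 0.35 mL brought to 3.6 mL → factor 3.6/0.35 = 10.286
Overall dilution factor = 2.6923 × 26.455 × 104.33 × 10.286 = 76433
Final = 2.00 × 10^7 particles/mL / 76433 = 262 particles/mL

262 particles/mL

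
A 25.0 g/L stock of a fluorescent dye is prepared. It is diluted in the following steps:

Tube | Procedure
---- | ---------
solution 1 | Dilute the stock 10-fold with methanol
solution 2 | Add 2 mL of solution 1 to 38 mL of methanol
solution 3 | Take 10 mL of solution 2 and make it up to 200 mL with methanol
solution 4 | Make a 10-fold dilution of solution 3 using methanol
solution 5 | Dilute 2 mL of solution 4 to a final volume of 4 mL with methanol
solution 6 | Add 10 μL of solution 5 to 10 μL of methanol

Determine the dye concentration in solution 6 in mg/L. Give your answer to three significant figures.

0.156 mg/L

Step 1: 10-fold → factor 10
Step 2: 2 mL + 38 mL = 40 mL total → factor 40/2 = 20
Step 3: 10 mL brought to 200 mL → factor 200/10 = 20
Step 4: 10-fold → factor 10
Step 5: 2 mL brought to 4 mL → factor 4/2 = 2
Step 6: 10 μL + 10 μL = 20 μL total → factor 20/10 = 2
Overall dilution factor = 10 × 20 × 20 × 10 × 2 × 2 = 1.6 × 10^5
Final = 25.0 g/L / 1.6 × 10^5 = 0.0001563 g/L = 0.156 mg/L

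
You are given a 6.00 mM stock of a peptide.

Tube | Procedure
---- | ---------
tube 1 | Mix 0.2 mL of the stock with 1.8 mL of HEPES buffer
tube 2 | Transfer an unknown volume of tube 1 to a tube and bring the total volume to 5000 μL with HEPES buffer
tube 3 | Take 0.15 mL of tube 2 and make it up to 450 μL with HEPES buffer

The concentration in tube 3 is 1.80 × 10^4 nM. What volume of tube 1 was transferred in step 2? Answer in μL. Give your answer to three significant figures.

450 μL

Step 1: 0.2 mL + 1.8 mL = 2 mL total → factor 2/0.2 = 10
Step 2: v brought to 5000 μL → factor = 5000 μL/v
Step 3: 0.15 mL brought to 450 μL → factor 0.45/0.15 = 3
Product of known-step factors = 30
Overall factor = 6.00 mM / (1.80 × 10^4 nM) = 333.33
Step-2 factor = 333.33 / 30 = 11.111
v = 5000 μL / 11.111 = 450 μL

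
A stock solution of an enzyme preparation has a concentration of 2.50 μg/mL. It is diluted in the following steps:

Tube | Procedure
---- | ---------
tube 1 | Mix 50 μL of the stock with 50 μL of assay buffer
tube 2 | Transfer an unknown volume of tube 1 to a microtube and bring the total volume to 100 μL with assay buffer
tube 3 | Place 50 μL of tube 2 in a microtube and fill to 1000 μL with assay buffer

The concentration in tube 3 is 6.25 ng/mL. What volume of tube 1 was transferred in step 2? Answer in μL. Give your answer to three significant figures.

Step 1: 50 μL + 50 μL = 100 μL total → factor 100/50 = 2
Step 2: v brought to 100 μL → factor = 100 μL/v
Step 3: 50 μL brought to 1000 μL → factor 1000/50 = 20
Product of known-step factors = 40
Overall factor = 2.50 μg/mL / (6.25 ng/mL) = 400
Step-2 factor = 400 / 40 = 10
v = 100 μL / 10 = 10.0 μL

10.0 μL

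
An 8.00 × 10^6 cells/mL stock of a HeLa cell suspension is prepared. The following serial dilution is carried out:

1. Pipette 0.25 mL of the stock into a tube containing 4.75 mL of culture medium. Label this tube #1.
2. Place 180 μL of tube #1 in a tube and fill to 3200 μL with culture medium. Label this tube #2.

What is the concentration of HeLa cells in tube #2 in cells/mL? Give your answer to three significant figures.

2.25 × 10^4 cells/mL

Step 1: 0.25 mL + 4.75 mL = 5 mL total → factor 5/0.25 = 20
Step 2: 180 μL brought to 3200 μL → factor 3200/180 = 17.778
Overall dilution factor = 20 × 17.778 = 355.56
Final = 8.00 × 10^6 cells/mL / 355.56 = 2.25 × 10^4 cells/mL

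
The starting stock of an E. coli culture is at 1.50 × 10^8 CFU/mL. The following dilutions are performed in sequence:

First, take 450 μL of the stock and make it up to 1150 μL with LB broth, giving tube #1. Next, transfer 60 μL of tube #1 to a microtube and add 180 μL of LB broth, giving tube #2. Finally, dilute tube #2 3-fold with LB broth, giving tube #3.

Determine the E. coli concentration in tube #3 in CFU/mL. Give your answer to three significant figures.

Step 1: 450 μL brought to 1150 μL → factor 1150/450 = 2.5556
Step 2: 60 μL + 180 μL = 240 μL total → factor 240/60 = 4
Step 3: 3-fold → factor 3
Overall dilution factor = 2.5556 × 4 × 3 = 30.667
Final = 1.50 × 10^8 CFU/mL / 30.667 = 4.89 × 10^6 CFU/mL

4.89 × 10^6 CFU/mL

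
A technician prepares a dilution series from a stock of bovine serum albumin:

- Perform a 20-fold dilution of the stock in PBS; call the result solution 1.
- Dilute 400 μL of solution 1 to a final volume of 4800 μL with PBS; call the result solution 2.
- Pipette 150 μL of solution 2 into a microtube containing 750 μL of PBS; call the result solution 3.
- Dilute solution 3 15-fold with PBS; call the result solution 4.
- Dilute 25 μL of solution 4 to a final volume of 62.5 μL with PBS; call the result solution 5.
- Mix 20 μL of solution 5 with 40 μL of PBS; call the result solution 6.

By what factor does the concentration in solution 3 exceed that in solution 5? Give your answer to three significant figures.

37.5

Step 1: 20-fold → factor 20
Step 2: 400 μL brought to 4800 μL → factor 4800/400 = 12
Step 3: 150 μL + 750 μL = 900 μL total → factor 900/150 = 6
Step 4: 15-fold → factor 15
Step 5: 25 μL brought to 62.5 μL → factor 62.5/25 = 2.5
Dilution factor to solution 3 = 1440; to solution 5 = 54000
[solution 3]/[solution 5] = (factor to solution 5)/(factor to solution 3) = 54000/1440 = 37.5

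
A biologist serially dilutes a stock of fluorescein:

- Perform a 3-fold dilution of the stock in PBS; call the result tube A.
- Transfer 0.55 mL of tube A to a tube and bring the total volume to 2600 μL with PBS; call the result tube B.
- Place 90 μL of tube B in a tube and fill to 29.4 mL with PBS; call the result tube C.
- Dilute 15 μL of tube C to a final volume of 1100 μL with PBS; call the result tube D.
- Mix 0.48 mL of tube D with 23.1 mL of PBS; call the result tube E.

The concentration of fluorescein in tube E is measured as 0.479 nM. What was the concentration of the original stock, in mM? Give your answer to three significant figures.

7.99 mM

Step 1: 3-fold → factor 3
Step 2: 0.55 mL brought to 2600 μL → factor 2.6/0.55 = 4.7273
Step 3: 90 μL brought to 29.4 mL → factor 29400/90 = 326.67
Step 4: 15 μL brought to 1100 μL → factor 1100/15 = 73.333
Step 5: 0.48 mL + 23.1 mL = 23.58 mL total → factor 23.58/0.48 = 49.125
Overall dilution factor = 3 × 4.7273 × 326.67 × 73.333 × 49.125 = 1.6689 × 10^7
Stock = 0.479 nM × 1.6689 × 10^7 = 7.994 × 10^6 nM = 7.99 mM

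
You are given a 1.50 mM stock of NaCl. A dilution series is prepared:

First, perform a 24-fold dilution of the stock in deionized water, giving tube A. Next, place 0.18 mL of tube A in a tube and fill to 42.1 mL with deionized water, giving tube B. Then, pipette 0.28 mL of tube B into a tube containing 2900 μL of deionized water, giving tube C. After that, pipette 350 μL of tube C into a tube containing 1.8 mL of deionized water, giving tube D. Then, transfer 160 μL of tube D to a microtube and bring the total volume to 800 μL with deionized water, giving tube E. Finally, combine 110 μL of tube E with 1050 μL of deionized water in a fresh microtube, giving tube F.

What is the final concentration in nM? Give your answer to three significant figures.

0.0726 nM

Step 1: 24-fold → factor 24
Step 2: 0.18 mL brought to 42.1 mL → factor 42.1/0.18 = 233.89
Step 3: 0.28 mL + 2900 μL = 3.18 mL total → factor 3.18/0.28 = 11.357
Step 4: 350 μL + 1.8 mL = 2150 μL total → factor 2150/350 = 6.1429
Step 5: 160 μL brought to 800 μL → factor 800/160 = 5
Step 6: 110 μL + 1050 μL = 1160 μL total → factor 1160/110 = 10.545
Overall dilution factor = 24 × 233.89 × 11.357 × 6.1429 × 5 × 10.545 = 2.0649 × 10^7
Final = 1.50 mM / 2.0649 × 10^7 = 7.264 × 10^-8 mM = 0.0726 nM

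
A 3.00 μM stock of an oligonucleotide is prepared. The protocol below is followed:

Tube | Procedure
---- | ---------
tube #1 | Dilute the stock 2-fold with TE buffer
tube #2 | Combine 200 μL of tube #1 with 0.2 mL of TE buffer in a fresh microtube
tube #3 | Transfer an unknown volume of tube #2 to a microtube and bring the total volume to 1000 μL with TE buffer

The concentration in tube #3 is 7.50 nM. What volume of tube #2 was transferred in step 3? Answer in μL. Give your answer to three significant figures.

Step 1: 2-fold → factor 2
Step 2: 200 μL + 0.2 mL = 400 μL total → factor 400/200 = 2
Step 3: v brought to 1000 μL → factor = 1000 μL/v
Product of known-step factors = 4
Overall factor = 3.00 μM / (7.50 nM) = 400
Step-3 factor = 400 / 4 = 100
v = 1000 μL / 100 = 10.0 μL

10.0 μL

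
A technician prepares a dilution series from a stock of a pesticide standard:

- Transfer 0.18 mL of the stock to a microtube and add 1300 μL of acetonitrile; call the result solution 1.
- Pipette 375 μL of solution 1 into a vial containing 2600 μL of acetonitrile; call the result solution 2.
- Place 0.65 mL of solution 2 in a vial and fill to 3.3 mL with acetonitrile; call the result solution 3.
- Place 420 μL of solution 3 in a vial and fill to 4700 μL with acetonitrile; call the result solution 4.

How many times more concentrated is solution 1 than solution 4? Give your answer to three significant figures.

Step 1: 0.18 mL + 1300 μL = 1.48 mL total → factor 1.48/0.18 = 8.2222
Step 2: 375 μL + 2600 μL = 2975 μL total → factor 2975/375 = 7.9333
Step 3: 0.65 mL brought to 3.3 mL → factor 3.3/0.65 = 5.0769
Step 4: 420 μL brought to 4700 μL → factor 4700/420 = 11.19
Dilution factor to solution 1 = 8.2222; to solution 4 = 3705.9
[solution 1]/[solution 4] = (factor to solution 4)/(factor to solution 1) = 3705.9/8.2222 = 451

451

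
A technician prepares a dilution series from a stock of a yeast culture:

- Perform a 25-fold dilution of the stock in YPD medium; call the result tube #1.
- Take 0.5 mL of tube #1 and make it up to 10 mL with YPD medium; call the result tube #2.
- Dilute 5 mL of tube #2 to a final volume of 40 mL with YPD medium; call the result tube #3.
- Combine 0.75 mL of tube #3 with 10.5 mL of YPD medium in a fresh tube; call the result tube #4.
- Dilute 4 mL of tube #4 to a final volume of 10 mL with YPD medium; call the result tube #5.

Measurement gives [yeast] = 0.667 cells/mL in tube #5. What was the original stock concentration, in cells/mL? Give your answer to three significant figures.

Step 1: 25-fold → factor 25
Step 2: 0.5 mL brought to 10 mL → factor 10/0.5 = 20
Step 3: 5 mL brought to 40 mL → factor 40/5 = 8
Step 4: 0.75 mL + 10.5 mL = 11.25 mL total → factor 11.25/0.75 = 15
Step 5: 4 mL brought to 10 mL → factor 10/4 = 2.5
Overall dilution factor = 25 × 20 × 8 × 15 × 2.5 = 1.5 × 10^5
Stock = 0.667 cells/mL × 1.5 × 10^5 = 1.00 × 10^5 cells/mL

1.00 × 10^5 cells/mL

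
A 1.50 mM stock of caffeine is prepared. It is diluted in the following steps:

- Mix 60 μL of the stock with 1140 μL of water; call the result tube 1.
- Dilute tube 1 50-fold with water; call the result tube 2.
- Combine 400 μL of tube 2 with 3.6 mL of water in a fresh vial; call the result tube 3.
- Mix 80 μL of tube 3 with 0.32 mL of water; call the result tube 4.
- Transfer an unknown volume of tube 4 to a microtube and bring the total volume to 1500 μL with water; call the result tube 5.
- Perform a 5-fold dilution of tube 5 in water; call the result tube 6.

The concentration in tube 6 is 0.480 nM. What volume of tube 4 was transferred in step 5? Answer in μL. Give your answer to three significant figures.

120 μL

Step 1: 60 μL + 1140 μL = 1200 μL total → factor 1200/60 = 20
Step 2: 50-fold → factor 50
Step 3: 400 μL + 3.6 mL = 4000 μL total → factor 4000/400 = 10
Step 4: 80 μL + 0.32 mL = 400 μL total → factor 400/80 = 5
Step 5: v brought to 1500 μL → factor = 1500 μL/v
Step 6: 5-fold → factor 5
Product of known-step factors = 2.5 × 10^5
Overall factor = 1.50 mM / (0.480 nM) = 3.125 × 10^6
Step-5 factor = 3.125 × 10^6 / 2.5 × 10^5 = 12.5
v = 1500 μL / 12.5 = 120 μL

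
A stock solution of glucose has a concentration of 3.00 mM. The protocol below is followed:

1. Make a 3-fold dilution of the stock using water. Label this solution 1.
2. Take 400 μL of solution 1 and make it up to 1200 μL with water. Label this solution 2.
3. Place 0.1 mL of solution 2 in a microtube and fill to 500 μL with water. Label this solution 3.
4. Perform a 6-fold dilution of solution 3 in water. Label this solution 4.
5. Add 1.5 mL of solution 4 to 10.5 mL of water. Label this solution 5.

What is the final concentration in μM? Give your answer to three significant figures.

Step 1: 3-fold → factor 3
Step 2: 400 μL brought to 1200 μL → factor 1200/400 = 3
Step 3: 0.1 mL brought to 500 μL → factor 0.5/0.1 = 5
Step 4: 6-fold → factor 6
Step 5: 1.5 mL + 10.5 mL = 12 mL total → factor 12/1.5 = 8
Overall dilution factor = 3 × 3 × 5 × 6 × 8 = 2160
Final = 3.00 mM / 2160 = 0.001389 mM = 1.39 μM

1.39 μM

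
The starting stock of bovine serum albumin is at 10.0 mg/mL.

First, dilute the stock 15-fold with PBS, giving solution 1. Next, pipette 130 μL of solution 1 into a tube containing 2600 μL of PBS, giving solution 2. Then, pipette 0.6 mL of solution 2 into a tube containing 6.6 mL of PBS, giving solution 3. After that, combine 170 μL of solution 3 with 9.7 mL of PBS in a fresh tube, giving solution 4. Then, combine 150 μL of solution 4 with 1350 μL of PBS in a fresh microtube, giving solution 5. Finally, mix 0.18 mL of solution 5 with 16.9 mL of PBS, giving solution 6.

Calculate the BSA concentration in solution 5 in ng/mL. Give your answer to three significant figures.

4.56 ng/mL

Step 1: 15-fold → factor 15
Step 2: 130 μL + 2600 μL = 2730 μL total → factor 2730/130 = 21
Step 3: 0.6 mL + 6.6 mL = 7.2 mL total → factor 7.2/0.6 = 12
Step 4: 170 μL + 9.7 mL = 9870 μL total → factor 9870/170 = 58.059
Step 5: 150 μL + 1350 μL = 1500 μL total → factor 1500/150 = 10
Dilution factor through solution 5 = 15 × 21 × 12 × 58.059 × 10 = 2.1946 × 10^6
[solution 5] = 10.0 mg/mL / 2.1946 × 10^6 = 4.557 × 10^-6 mg/mL = 4.56 ng/mL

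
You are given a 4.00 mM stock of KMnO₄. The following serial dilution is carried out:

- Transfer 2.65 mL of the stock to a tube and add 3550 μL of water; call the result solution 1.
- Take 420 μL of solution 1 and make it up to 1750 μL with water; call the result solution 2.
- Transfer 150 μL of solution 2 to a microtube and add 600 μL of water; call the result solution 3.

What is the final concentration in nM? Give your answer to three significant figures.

8.21 × 10^4 nM

Step 1: 2.65 mL + 3550 μL = 6.2 mL total → factor 6.2/2.65 = 2.3396
Step 2: 420 μL brought to 1750 μL → factor 1750/420 = 4.1667
Step 3: 150 μL + 600 μL = 750 μL total → factor 750/150 = 5
Overall dilution factor = 2.3396 × 4.1667 × 5 = 48.742
Final = 4.00 mM / 48.742 = 0.08206 mM = 8.21 × 10^4 nM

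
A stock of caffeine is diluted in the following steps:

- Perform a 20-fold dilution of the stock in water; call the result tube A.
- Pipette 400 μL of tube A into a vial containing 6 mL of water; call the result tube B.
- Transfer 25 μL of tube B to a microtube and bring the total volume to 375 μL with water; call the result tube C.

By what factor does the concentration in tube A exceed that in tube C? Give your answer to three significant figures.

Step 1: 20-fold → factor 20
Step 2: 400 μL + 6 mL = 6400 μL total → factor 6400/400 = 16
Step 3: 25 μL brought to 375 μL → factor 375/25 = 15
Dilution factor to tube A = 20; to tube C = 4800
[tube A]/[tube C] = (factor to tube C)/(factor to tube A) = 4800/20 = 240

240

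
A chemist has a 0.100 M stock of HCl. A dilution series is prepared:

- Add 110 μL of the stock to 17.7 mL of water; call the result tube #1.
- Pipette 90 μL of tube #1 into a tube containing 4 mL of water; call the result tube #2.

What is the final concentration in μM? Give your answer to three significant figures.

13.6 μM

Step 1: 110 μL + 17.7 mL = 17810 μL total → factor 17810/110 = 161.91
Step 2: 90 μL + 4 mL = 4090 μL total → factor 4090/90 = 45.444
Overall dilution factor = 161.91 × 45.444 = 7357.9
Final = 0.100 M / 7357.9 = 1.359 × 10^-5 M = 13.6 μM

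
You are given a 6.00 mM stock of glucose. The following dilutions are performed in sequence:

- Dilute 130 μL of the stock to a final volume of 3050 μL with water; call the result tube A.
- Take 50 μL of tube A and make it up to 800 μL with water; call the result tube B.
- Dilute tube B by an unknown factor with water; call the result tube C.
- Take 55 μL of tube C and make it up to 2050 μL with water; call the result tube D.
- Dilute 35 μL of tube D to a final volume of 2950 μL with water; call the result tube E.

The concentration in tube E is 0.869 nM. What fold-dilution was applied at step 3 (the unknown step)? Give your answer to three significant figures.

5.85-fold

Step 1: 130 μL brought to 3050 μL → factor 3050/130 = 23.462
Step 2: 50 μL brought to 800 μL → factor 800/50 = 16
Step 3: unknown factor x
Step 4: 55 μL brought to 2050 μL → factor 2050/55 = 37.273
Step 5: 35 μL brought to 2950 μL → factor 2950/35 = 84.286
Product of known-step factors = 1.1793 × 10^6
Overall factor = 6.00 mM / (0.869 nM) = 6.9045 × 10^6
x = 6.9045 × 10^6 / 1.1793 × 10^6 = 5.85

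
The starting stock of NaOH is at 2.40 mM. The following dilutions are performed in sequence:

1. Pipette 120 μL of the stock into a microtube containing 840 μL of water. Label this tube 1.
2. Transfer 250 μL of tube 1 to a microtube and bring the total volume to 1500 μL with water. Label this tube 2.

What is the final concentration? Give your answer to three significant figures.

Step 1: 120 μL + 840 μL = 960 μL total → factor 960/120 = 8
Step 2: 250 μL brought to 1500 μL → factor 1500/250 = 6
Overall dilution factor = 8 × 6 = 48
Final = 2.40 mM / 48 = 0.0500 mM

0.0500 mM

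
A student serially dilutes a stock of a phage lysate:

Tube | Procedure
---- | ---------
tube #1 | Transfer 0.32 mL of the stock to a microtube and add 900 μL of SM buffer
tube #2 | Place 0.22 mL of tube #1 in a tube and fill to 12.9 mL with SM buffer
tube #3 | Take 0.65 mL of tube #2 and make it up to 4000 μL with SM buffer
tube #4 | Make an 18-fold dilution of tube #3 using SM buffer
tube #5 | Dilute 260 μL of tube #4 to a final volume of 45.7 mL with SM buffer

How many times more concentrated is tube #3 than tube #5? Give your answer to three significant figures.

3.16 × 10^3

Step 1: 0.32 mL + 900 μL = 1.22 mL total → factor 1.22/0.32 = 3.8125
Step 2: 0.22 mL brought to 12.9 mL → factor 12.9/0.22 = 58.636
Step 3: 0.65 mL brought to 4000 μL → factor 4/0.65 = 6.1538
Step 4: 18-fold → factor 18
Step 5: 260 μL brought to 45.7 mL → factor 45700/260 = 175.77
Dilution factor to tube #3 = 1375.7; to tube #5 = 4.3525 × 10^6
[tube #3]/[tube #5] = (factor to tube #5)/(factor to tube #3) = 4.3525 × 10^6/1375.7 = 3.16 × 10^3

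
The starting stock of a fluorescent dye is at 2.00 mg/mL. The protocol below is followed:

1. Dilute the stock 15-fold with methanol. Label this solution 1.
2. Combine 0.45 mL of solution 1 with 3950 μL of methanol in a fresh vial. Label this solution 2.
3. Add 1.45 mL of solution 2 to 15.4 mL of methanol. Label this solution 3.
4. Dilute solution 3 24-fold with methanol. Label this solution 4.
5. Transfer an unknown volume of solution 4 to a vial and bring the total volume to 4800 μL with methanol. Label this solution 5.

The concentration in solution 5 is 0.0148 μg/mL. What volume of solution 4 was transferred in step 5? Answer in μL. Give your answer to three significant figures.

1.45 × 10^3 μL

Step 1: 15-fold → factor 15
Step 2: 0.45 mL + 3950 μL = 4.4 mL total → factor 4.4/0.45 = 9.7778
Step 3: 1.45 mL + 15.4 mL = 16.85 mL total → factor 16.85/1.45 = 11.621
Step 4: 24-fold → factor 24
Step 5: v brought to 4800 μL → factor = 4800 μL/v
Product of known-step factors = 40905
Overall factor = 2.00 mg/mL / (0.0148 μg/mL) = 1.3514 × 10^5
Step-5 factor = 1.3514 × 10^5 / 40905 = 3.3036
v = 4800 μL / 3.3036 = 1.45 × 10^3 μL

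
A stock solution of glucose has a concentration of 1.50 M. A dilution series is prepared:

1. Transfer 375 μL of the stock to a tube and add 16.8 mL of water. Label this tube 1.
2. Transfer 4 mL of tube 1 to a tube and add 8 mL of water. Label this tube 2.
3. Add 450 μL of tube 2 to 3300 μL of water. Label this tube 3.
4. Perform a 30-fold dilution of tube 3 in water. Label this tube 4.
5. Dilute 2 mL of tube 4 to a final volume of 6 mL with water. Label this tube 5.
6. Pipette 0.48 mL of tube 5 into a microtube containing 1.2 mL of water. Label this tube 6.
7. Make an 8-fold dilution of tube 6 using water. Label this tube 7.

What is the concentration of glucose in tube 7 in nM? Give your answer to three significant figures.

Step 1: 375 μL + 16.8 mL = 17175 μL total → factor 17175/375 = 45.8
Step 2: 4 mL + 8 mL = 12 mL total → factor 12/4 = 3
Step 3: 450 μL + 3300 μL = 3750 μL total → factor 3750/450 = 8.3333
Step 4: 30-fold → factor 30
Step 5: 2 mL brought to 6 mL → factor 6/2 = 3
Step 6: 0.48 mL + 1.2 mL = 1.68 mL total → factor 1.68/0.48 = 3.5
Step 7: 8-fold → factor 8
Overall dilution factor = 45.8 × 3 × 8.3333 × 30 × 3 × 3.5 × 8 = 2.8854 × 10^6
Final = 1.50 M / 2.8854 × 10^6 = 5.199 × 10^-7 M = 520 nM

520 nM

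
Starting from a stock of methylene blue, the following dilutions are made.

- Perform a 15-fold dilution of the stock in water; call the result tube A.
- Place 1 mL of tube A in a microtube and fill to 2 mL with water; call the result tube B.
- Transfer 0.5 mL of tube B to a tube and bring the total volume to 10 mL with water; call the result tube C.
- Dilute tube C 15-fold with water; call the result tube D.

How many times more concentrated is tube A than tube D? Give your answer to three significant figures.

600

Step 1: 15-fold → factor 15
Step 2: 1 mL brought to 2 mL → factor 2/1 = 2
Step 3: 0.5 mL brought to 10 mL → factor 10/0.5 = 20
Step 4: 15-fold → factor 15
Dilution factor to tube A = 15; to tube D = 9000
[tube A]/[tube D] = (factor to tube D)/(factor to tube A) = 9000/15 = 600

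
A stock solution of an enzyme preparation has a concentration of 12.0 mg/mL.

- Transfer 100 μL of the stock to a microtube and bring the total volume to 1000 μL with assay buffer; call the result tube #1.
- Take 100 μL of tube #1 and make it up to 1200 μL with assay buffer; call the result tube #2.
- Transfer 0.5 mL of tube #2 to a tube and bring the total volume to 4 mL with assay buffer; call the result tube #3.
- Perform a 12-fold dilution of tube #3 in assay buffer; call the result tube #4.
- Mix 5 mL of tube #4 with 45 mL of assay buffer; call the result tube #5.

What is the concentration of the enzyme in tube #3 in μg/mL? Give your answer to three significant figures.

12.5 μg/mL

Step 1: 100 μL brought to 1000 μL → factor 1000/100 = 10
Step 2: 100 μL brought to 1200 μL → factor 1200/100 = 12
Step 3: 0.5 mL brought to 4 mL → factor 4/0.5 = 8
Dilution factor through tube #3 = 10 × 12 × 8 = 960
[tube #3] = 12.0 mg/mL / 960 = 0.01250 mg/mL = 12.5 μg/mL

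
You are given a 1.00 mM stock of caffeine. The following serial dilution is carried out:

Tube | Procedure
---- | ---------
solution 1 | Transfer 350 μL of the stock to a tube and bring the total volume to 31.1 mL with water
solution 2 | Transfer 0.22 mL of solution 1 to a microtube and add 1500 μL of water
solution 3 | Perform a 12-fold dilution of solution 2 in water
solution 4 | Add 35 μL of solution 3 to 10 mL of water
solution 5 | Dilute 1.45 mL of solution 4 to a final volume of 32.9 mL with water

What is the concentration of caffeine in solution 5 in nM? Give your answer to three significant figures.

0.0184 nM

Step 1: 350 μL brought to 31.1 mL → factor 31100/350 = 88.857
Step 2: 0.22 mL + 1500 μL = 1.72 mL total → factor 1.72/0.22 = 7.8182
Step 3: 12-fold → factor 12
Step 4: 35 μL + 10 mL = 10035 μL total → factor 10035/35 = 286.71
Step 5: 1.45 mL brought to 32.9 mL → factor 32.9/1.45 = 22.69
Overall dilution factor = 88.857 × 7.8182 × 12 × 286.71 × 22.69 = 5.4232 × 10^7
Final = 1.00 mM / 5.4232 × 10^7 = 1.844 × 10^-8 mM = 0.0184 nM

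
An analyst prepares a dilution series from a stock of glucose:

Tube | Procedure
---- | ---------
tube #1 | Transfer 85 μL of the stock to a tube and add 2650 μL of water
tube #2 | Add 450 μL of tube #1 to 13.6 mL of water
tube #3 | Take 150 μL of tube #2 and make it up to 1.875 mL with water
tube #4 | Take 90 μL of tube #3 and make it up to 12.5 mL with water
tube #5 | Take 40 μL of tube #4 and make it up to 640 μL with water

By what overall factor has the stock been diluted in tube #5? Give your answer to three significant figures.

2.79 × 10^7

Step 1: 85 μL + 2650 μL = 2735 μL total → factor 2735/85 = 32.176
Step 2: 450 μL + 13.6 mL = 14050 μL total → factor 14050/450 = 31.222
Step 3: 150 μL brought to 1.875 mL → factor 1875/150 = 12.5
Step 4: 90 μL brought to 12.5 mL → factor 12500/90 = 138.89
Step 5: 40 μL brought to 640 μL → factor 640/40 = 16
Overall dilution factor = 32.176 × 31.222 × 12.5 × 138.89 × 16 = 2.7906 × 10^7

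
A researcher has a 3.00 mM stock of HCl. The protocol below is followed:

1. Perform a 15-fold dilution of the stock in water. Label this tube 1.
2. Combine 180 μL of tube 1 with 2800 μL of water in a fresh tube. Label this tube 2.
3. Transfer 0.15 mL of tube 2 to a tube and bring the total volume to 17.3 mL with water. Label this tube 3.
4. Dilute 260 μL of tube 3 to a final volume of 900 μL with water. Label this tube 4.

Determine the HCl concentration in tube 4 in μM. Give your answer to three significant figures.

Step 1: 15-fold → factor 15
Step 2: 180 μL + 2800 μL = 2980 μL total → factor 2980/180 = 16.556
Step 3: 0.15 mL brought to 17.3 mL → factor 17.3/0.15 = 115.33
Step 4: 260 μL brought to 900 μL → factor 900/260 = 3.4615
Overall dilution factor = 15 × 16.556 × 115.33 × 3.4615 = 99142
Final = 3.00 mM / 99142 = 3.026 × 10^-5 mM = 0.0303 μM

0.0303 μM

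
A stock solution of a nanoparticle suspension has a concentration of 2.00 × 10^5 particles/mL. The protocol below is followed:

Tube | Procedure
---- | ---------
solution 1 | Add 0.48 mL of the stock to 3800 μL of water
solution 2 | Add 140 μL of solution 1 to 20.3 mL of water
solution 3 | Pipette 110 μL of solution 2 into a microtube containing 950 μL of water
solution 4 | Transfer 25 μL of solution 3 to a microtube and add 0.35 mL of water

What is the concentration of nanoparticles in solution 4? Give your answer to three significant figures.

Step 1: 0.48 mL + 3800 μL = 4.28 mL total → factor 4.28/0.48 = 8.9167
Step 2: 140 μL + 20.3 mL = 20440 μL total → factor 20440/140 = 146
Step 3: 110 μL + 950 μL = 1060 μL total → factor 1060/110 = 9.6364
Step 4: 25 μL + 0.35 mL = 375 μL total → factor 375/25 = 15
Overall dilution factor = 8.9167 × 146 × 9.6364 × 15 = 1.8817 × 10^5
Final = 2.00 × 10^5 particles/mL / 1.8817 × 10^5 = 1.06 particles/mL

1.06 particles/mL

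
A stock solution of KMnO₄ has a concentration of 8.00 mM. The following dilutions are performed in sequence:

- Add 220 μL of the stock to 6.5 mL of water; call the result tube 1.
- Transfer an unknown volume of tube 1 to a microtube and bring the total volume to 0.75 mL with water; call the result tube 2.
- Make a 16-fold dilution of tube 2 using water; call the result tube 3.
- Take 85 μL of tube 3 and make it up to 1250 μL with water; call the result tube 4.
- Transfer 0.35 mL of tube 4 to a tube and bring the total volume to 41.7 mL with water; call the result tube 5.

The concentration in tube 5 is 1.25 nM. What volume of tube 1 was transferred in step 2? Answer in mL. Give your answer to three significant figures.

Step 1: 220 μL + 6.5 mL = 6720 μL total → factor 6720/220 = 30.545
Step 2: v brought to 0.75 mL → factor = 0.75 mL/v
Step 3: 16-fold → factor 16
Step 4: 85 μL brought to 1250 μL → factor 1250/85 = 14.706
Step 5: 0.35 mL brought to 41.7 mL → factor 41.7/0.35 = 119.14
Product of known-step factors = 8.563 × 10^5
Overall factor = 8.00 mM / (1.25 nM) = 6.4 × 10^6
Step-2 factor = 6.4 × 10^6 / 8.563 × 10^5 = 7.474
v = 0.75 mL / 7.474 = 0.100 mL

0.100 mL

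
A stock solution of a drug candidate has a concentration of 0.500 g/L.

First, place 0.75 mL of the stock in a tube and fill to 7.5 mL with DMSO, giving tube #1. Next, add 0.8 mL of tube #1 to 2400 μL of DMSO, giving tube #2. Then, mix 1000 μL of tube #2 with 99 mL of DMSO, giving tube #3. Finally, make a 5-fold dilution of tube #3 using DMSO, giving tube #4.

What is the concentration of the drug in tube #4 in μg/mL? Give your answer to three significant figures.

Step 1: 0.75 mL brought to 7.5 mL → factor 7.5/0.75 = 10
Step 2: 0.8 mL + 2400 μL = 3.2 mL total → factor 3.2/0.8 = 4
Step 3: 1000 μL + 99 mL = 1 × 10^5 μL total → factor 1 × 10^5/1000 = 100
Step 4: 5-fold → factor 5
Overall dilution factor = 10 × 4 × 100 × 5 = 20000
Final = 0.500 g/L / 20000 = 2.500 × 10^-5 g/L = 0.0250 μg/mL

0.0250 μg/mL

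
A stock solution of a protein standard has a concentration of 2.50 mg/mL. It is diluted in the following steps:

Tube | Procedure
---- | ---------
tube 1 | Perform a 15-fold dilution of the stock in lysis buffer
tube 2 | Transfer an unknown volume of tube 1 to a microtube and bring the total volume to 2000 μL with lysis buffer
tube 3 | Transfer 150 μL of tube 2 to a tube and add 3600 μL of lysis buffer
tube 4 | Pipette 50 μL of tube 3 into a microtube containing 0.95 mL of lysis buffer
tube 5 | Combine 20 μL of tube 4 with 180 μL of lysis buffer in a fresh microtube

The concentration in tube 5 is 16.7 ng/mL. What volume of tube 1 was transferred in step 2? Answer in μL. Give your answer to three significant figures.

Step 1: 15-fold → factor 15
Step 2: v brought to 2000 μL → factor = 2000 μL/v
Step 3: 150 μL + 3600 μL = 3750 μL total → factor 3750/150 = 25
Step 4: 50 μL + 0.95 mL = 1000 μL total → factor 1000/50 = 20
Step 5: 20 μL + 180 μL = 200 μL total → factor 200/20 = 10
Product of known-step factors = 75000
Overall factor = 2.50 mg/mL / (16.7 ng/mL) = 1.497 × 10^5
Step-2 factor = 1.497 × 10^5 / 75000 = 1.996
v = 2000 μL / 1.996 = 1.00 × 10^3 μL

1.00 × 10^3 μL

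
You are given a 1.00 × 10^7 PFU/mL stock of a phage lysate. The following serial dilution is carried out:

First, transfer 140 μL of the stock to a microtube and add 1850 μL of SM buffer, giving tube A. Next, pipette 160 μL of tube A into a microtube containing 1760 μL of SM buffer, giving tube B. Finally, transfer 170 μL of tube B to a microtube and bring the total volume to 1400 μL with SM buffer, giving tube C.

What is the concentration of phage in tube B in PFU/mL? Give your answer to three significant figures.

Step 1: 140 μL + 1850 μL = 1990 μL total → factor 1990/140 = 14.214
Step 2: 160 μL + 1760 μL = 1920 μL total → factor 1920/160 = 12
Dilution factor through tube B = 14.214 × 12 = 170.57
[tube B] = 1.00 × 10^7 PFU/mL / 170.57 = 5.86 × 10^4 PFU/mL

5.86 × 10^4 PFU/mL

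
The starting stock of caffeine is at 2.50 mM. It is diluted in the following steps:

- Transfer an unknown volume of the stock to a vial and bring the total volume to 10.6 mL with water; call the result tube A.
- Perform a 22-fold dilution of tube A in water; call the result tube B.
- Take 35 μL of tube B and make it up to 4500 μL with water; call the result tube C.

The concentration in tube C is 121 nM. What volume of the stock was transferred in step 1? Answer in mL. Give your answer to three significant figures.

1.45 mL

Step 1: v brought to 10.6 mL → factor = 10.6 mL/v
Step 2: 22-fold → factor 22
Step 3: 35 μL brought to 4500 μL → factor 4500/35 = 128.57
Product of known-step factors = 2828.6
Overall factor = 2.50 mM / (121 nM) = 20661
Step-1 factor = 20661 / 2828.6 = 7.3044
v = 10.6 mL / 7.3044 = 1.45 mL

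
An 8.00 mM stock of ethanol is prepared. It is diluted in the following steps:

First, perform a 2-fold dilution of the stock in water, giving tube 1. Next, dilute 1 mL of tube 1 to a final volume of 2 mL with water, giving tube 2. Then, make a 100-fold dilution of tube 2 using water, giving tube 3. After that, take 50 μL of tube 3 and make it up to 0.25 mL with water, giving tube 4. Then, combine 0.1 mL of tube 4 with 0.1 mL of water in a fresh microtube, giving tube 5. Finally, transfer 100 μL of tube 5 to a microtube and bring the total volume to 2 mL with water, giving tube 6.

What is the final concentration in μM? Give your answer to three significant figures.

Step 1: 2-fold → factor 2
Step 2: 1 mL brought to 2 mL → factor 2/1 = 2
Step 3: 100-fold → factor 100
Step 4: 50 μL brought to 0.25 mL → factor 250/50 = 5
Step 5: 0.1 mL + 0.1 mL = 0.2 mL total → factor 0.2/0.1 = 2
Step 6: 100 μL brought to 2 mL → factor 2000/100 = 20
Overall dilution factor = 2 × 2 × 100 × 5 × 2 × 20 = 80000
Final = 8.00 mM / 80000 = 0.0001000 mM = 0.100 μM

0.100 μM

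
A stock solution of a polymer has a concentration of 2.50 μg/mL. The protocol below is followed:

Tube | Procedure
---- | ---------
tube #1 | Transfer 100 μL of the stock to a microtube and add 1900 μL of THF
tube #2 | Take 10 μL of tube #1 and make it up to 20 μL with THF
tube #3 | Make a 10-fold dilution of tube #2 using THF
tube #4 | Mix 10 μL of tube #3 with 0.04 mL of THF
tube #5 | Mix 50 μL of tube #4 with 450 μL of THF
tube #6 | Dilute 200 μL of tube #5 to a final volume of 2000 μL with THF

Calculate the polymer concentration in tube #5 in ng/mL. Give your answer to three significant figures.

Step 1: 100 μL + 1900 μL = 2000 μL total → factor 2000/100 = 20
Step 2: 10 μL brought to 20 μL → factor 20/10 = 2
Step 3: 10-fold → factor 10
Step 4: 10 μL + 0.04 mL = 50 μL total → factor 50/10 = 5
Step 5: 50 μL + 450 μL = 500 μL total → factor 500/50 = 10
Dilution factor through tube #5 = 20 × 2 × 10 × 5 × 10 = 20000
[tube #5] = 2.50 μg/mL / 20000 = 0.0001250 μg/mL = 0.125 ng/mL

0.125 ng/mL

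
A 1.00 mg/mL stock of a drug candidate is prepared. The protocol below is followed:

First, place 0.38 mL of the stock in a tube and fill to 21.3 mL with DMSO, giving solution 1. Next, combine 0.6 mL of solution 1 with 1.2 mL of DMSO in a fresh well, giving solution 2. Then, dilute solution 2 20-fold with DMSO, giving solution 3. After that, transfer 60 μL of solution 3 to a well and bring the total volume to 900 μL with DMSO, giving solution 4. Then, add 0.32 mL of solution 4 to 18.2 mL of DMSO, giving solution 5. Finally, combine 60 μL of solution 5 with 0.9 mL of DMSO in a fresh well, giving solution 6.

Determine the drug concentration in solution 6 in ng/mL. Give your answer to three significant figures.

Step 1: 0.38 mL brought to 21.3 mL → factor 21.3/0.38 = 56.053
Step 2: 0.6 mL + 1.2 mL = 1.8 mL total → factor 1.8/0.6 = 3
Step 3: 20-fold → factor 20
Step 4: 60 μL brought to 900 μL → factor 900/60 = 15
Step 5: 0.32 mL + 18.2 mL = 18.52 mL total → factor 18.52/0.32 = 57.875
Step 6: 60 μL + 0.9 mL = 960 μL total → factor 960/60 = 16
Overall dilution factor = 56.053 × 3 × 20 × 15 × 57.875 × 16 = 4.6714 × 10^7
Final = 1.00 mg/mL / 4.6714 × 10^7 = 2.141 × 10^-8 mg/mL = 0.0214 ng/mL

0.0214 ng/mL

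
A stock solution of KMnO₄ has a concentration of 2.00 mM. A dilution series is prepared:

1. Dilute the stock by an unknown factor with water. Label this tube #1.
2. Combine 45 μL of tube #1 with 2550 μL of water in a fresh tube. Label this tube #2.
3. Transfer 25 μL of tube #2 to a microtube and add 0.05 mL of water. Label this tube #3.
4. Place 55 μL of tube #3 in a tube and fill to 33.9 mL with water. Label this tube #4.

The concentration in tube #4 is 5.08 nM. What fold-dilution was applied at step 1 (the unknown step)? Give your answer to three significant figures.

3.69-fold

Step 1: unknown factor x
Step 2: 45 μL + 2550 μL = 2595 μL total → factor 2595/45 = 57.667
Step 3: 25 μL + 0.05 mL = 75 μL total → factor 75/25 = 3
Step 4: 55 μL brought to 33.9 mL → factor 33900/55 = 616.36
Product of known-step factors = 1.0663 × 10^5
Overall factor = 2.00 mM / (5.08 nM) = 3.937 × 10^5
x = 3.937 × 10^5 / 1.0663 × 10^5 = 3.69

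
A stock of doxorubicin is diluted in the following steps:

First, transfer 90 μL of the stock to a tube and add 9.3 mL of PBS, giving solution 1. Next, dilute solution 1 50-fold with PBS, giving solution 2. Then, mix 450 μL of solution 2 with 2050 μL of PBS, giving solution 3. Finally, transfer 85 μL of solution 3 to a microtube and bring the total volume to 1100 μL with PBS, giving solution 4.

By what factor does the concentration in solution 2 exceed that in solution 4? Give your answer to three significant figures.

Step 1: 90 μL + 9.3 mL = 9390 μL total → factor 9390/90 = 104.33
Step 2: 50-fold → factor 50
Step 3: 450 μL + 2050 μL = 2500 μL total → factor 2500/450 = 5.5556
Step 4: 85 μL brought to 1100 μL → factor 1100/85 = 12.941
Dilution factor to solution 2 = 5216.7; to solution 4 = 3.7505 × 10^5
[solution 2]/[solution 4] = (factor to solution 4)/(factor to solution 2) = 3.7505 × 10^5/5216.7 = 71.9

71.9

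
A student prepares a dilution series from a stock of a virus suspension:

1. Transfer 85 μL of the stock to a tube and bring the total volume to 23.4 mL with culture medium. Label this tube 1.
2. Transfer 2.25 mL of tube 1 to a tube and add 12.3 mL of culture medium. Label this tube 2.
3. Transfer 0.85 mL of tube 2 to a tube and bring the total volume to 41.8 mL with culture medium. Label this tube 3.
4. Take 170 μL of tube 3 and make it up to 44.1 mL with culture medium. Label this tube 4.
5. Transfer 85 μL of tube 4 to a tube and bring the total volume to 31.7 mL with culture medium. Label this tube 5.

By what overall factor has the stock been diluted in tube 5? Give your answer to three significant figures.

Step 1: 85 μL brought to 23.4 mL → factor 23400/85 = 275.29
Step 2: 2.25 mL + 12.3 mL = 14.55 mL total → factor 14.55/2.25 = 6.4667
Step 3: 0.85 mL brought to 41.8 mL → factor 41.8/0.85 = 49.176
Step 4: 170 μL brought to 44.1 mL → factor 44100/170 = 259.41
Step 5: 85 μL brought to 31.7 mL → factor 31700/85 = 372.94
Overall dilution factor = 275.29 × 6.4667 × 49.176 × 259.41 × 372.94 = 8.4696 × 10^9

8.47 × 10^9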